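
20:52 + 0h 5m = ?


20:57

Start: 1252 minutes from midnight
Add: 5 minutes
Total: 1257 minutes
Hours: 1257 ÷ 60 = 20 remainder 57


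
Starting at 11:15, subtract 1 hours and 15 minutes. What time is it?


10:00

Start: 675 minutes from midnight
Subtract: 75 minutes
Remaining: 675 - 75 = 600
Hours: 10, Minutes: 0


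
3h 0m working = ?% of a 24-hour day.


12.5%

Time: 180 minutes
Day: 1440 minutes
Percentage = (180/1440) × 100 = 12.5%


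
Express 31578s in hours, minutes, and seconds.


8h 46m 18s

Hours: 31578 ÷ 3600 = 8 remainder 2778
Minutes: 2778 ÷ 60 = 46 remainder 18
Seconds: 18


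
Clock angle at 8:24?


108.0°

Hour hand = 8×30 + 24×0.5 = 252.0°
Minute hand = 24×6 = 144°
Difference = |252.0 - 144| = 108.0°


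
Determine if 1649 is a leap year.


Rules: divisible by 4 AND (not by 100 OR by 400)
1649 ÷ 4 = 412 remainder 1 → not divisible by 4
Not divisible by 4 → not a leap year

No


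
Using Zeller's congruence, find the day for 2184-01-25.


Sunday

Zeller's congruence:
q=25, m=13, k=83, j=21
h = (25 + ⌊13×14/5⌋ + 83 + ⌊83/4⌋ + ⌊21/4⌋ - 2×21) mod 7
= (25 + 36 + 83 + 20 + 5 - 42) mod 7
= 127 mod 7 = 1
h=1 → Sunday


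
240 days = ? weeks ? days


34 weeks 2 days

Weeks: 240 ÷ 7 = 34 remainder 2


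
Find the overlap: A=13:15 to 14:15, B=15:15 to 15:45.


0 minutes

Meeting A: 795-855 (in minutes from midnight)
Meeting B: 915-945
Overlap start = max(795, 915) = 915
Overlap end = min(855, 945) = 855
Overlap = max(0, 855 - 915) = 0 min


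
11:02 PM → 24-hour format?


Input: 11:02 PM
PM: 11 + 12 = 23

23:02


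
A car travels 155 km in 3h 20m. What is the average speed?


46.5 km/h

Distance: 155 km
Time: 3h 20m = 200 min = 200/60 = 10/3 hours
Speed = 155 ÷ (10/3) = 155 × 3 / 10 = 465/10 = 46.5 km/h


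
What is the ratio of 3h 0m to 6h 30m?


Duration 1: 180 minutes
Duration 2: 390 minutes
Ratio = 180:390
GCD = 30
Simplified = 6:13
As a decimal: 6/13 ≈ 0.46

6:13 (0.46)


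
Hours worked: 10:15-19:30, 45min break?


8h 30m (510 minutes)

Total time = (19×60+30) - (10×60+15)
= 1170 - 615 = 555 min
Minus break: 555 - 45 = 510 min
= 8h 30m


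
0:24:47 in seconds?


Hours: 0 × 3600 = 0
Minutes: 24 × 60 = 1440
Seconds: 47
Total = 0 + 1440 + 47 = 1487

1487 seconds


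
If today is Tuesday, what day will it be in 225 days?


Start: Tuesday (index 1)
(1 + 225) mod 7
= 226 mod 7
= 2
Index 2 → Wednesday

Wednesday


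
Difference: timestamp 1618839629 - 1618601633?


237996 seconds (66.1 hours / 2.75 days)

Difference = 1618839629 - 1618601633 = 237996 seconds
In hours: 237996 / 3600 ≈ 66.1
In days: 237996 / 86400 ≈ 2.75


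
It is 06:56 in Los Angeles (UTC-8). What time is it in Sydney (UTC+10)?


00:56 (next day)

Time difference = UTC+10 - UTC-8 = +18 hours
New hour = (6 + 18) mod 24
= 24 mod 24 = 0
Minutes unchanged → 00:56; 24 ≥ 24 → next day


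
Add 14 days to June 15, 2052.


Start: June 15, 2052
Add 14 days
June 15 + 14 = June 29, 2052

June 29, 2052


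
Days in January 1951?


Month: January (month 1)
January has 31 days

31 days


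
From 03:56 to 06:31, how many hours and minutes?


2h 35m

End time in minutes: 6×60 + 31 = 391
Start time in minutes: 3×60 + 56 = 236
Difference = 391 - 236 = 155 minutes
= 2 hours 35 minutes


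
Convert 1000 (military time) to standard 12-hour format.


Hour: 10
10 < 12 → AM

10:00 AM


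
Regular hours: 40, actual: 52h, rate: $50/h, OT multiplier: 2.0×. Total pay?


Regular: 40h × $50 = $2000.00
Overtime: 52 - 40 = 12h
OT pay: 12h × $50 × 2.0 = $1200.00
Total = $2000.00 + $1200.00 = $3200.00

$3200.00


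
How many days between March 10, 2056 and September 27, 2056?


201 days

From March 10, 2056 to September 27, 2056
Rest of March 2056: 31 - 10 = 21
Full months: April 30, May 31, June 30, July 31, August 31
Days into September 2056: 27
Total = 21 + 30 + 31 + 30 + 31 + 31 + 27 = 201 days


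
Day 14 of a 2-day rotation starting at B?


Shifts: A, B
Start: B (index 1)
Day 14: (1 + 14 - 1) mod 2
= 14 mod 2
= 0
Index 0 → shift A

Shift A


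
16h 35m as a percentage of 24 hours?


Total minutes: 16×60 + 35 = 995
Day = 24×60 = 1440 minutes
Fraction = 995/1440 ≈ 0.6910
As a percentage: 995/1440 × 100 ≈ 69.10%

0.6910 (69.10%)


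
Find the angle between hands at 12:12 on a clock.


Hour hand (12 ≡ 0 on the dial): 0×30 + 12×0.5 = 6.0°
Minute hand = 12×6 = 72°
Difference = |6.0 - 72| = 66.0°

66.0°


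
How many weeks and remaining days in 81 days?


Weeks: 81 ÷ 7 = 11 remainder 4

11 weeks 4 days


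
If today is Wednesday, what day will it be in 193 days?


Start: Wednesday (index 2)
(2 + 193) mod 7
= 195 mod 7
= 6
Index 6 → Sunday

Sunday


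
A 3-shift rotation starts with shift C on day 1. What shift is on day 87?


Shift B

Shifts: A, B, C
Start: C (index 2)
Day 87: (2 + 87 - 1) mod 3
= 88 mod 3
= 1
Index 1 → shift B


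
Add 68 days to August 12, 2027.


Start: August 12, 2027
Add 68 days
August 12 → September 1: 31 - 12 + 1 = 20 days (68 - 20 = 48 left)
September 1 → October 1: 30 - 1 + 1 = 30 days (48 - 30 = 18 left)
October 1 + 18 = October 19, 2027

October 19, 2027


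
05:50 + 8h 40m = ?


Start: 350 minutes from midnight
Add: 520 minutes
Total: 870 minutes
Hours: 870 ÷ 60 = 14 remainder 30

14:30


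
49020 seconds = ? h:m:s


13h 37m 0s

Hours: 49020 ÷ 3600 = 13 remainder 2220
Minutes: 2220 ÷ 60 = 37 remainder 0
Seconds: 0


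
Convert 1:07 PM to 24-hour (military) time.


Input: 1:07 PM
PM: 1 + 12 = 13

13:07


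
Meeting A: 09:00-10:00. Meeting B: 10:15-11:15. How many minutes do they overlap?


0 minutes

Meeting A: 540-600 (in minutes from midnight)
Meeting B: 615-675
Overlap start = max(540, 615) = 615
Overlap end = min(600, 675) = 600
Overlap = max(0, 600 - 615) = 0 min


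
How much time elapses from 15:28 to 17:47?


End time in minutes: 17×60 + 47 = 1067
Start time in minutes: 15×60 + 28 = 928
Difference = 1067 - 928 = 139 minutes
= 2 hours 19 minutes

2h 19m


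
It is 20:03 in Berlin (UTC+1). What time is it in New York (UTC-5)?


Time difference = UTC-5 - UTC+1 = -6 hours
New hour = (20 -6) mod 24
= 14 mod 24 = 14
Minutes unchanged → 14:03

14:03


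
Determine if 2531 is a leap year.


Rules: divisible by 4 AND (not by 100 OR by 400)
2531 ÷ 4 = 632 remainder 3 → not divisible by 4
Not divisible by 4 → not a leap year

No


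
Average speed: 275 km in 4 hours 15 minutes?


64.7 km/h

Distance: 275 km
Time: 4h 15m = 255 min = 255/60 = 17/4 hours
Speed = 275 ÷ (17/4) = 275 × 4 / 17 = 1100/17 ≈ 64.7 km/h


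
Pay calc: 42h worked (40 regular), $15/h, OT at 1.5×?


$645.00

Regular: 40h × $15 = $600.00
Overtime: 42 - 40 = 2h
OT pay: 2h × $15 × 1.5 = $45.00
Total = $600.00 + $45.00 = $645.00


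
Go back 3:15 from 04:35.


Start: 275 minutes from midnight
Subtract: 195 minutes
Remaining: 275 - 195 = 80
Hours: 1, Minutes: 20

01:20


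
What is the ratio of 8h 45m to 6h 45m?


Duration 1: 525 minutes
Duration 2: 405 minutes
Ratio = 525:405
GCD = 15
Simplified = 35:27
As a decimal: 35/27 ≈ 1.30

35:27 (1.30)


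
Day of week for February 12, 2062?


Sunday

Zeller's congruence:
q=12, m=14, k=61, j=20
h = (12 + ⌊13×15/5⌋ + 61 + ⌊61/4⌋ + ⌊20/4⌋ - 2×20) mod 7
= (12 + 39 + 61 + 15 + 5 - 40) mod 7
= 92 mod 7 = 1
h=1 → Sunday


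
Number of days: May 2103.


Month: May (month 5)
May has 31 days

31 days


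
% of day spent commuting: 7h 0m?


Time: 420 minutes
Day: 1440 minutes
Percentage = (420/1440) × 100 ≈ 29.2%

29.2%


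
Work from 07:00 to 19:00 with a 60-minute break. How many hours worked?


11h 0m (660 minutes)

Total time = (19×60+0) - (7×60+0)
= 1140 - 420 = 720 min
Minus break: 720 - 60 = 660 min
= 11h 0m


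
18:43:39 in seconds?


Hours: 18 × 3600 = 64800
Minutes: 43 × 60 = 2580
Seconds: 39
Total = 64800 + 2580 + 39 = 67419

67419 seconds


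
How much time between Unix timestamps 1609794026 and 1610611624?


817598 seconds (227.1 hours / 9.46 days)

Difference = 1610611624 - 1609794026 = 817598 seconds
In hours: 817598 / 3600 ≈ 227.1
In days: 817598 / 86400 ≈ 9.46


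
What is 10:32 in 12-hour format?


10:32 AM

Hour: 10
10 < 12 → AM


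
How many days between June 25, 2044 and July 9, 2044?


From June 25, 2044 to July 9, 2044
Rest of June 2044: 30 - 25 = 5
Days into July 2044: 9
Total = 5 + 9 = 14 days

14 days


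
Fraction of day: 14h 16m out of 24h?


0.5944 (59.44%)

Total minutes: 14×60 + 16 = 856
Day = 24×60 = 1440 minutes
Fraction = 856/1440 ≈ 0.5944
As a percentage: 856/1440 × 100 ≈ 59.44%


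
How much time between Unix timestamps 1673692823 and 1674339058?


Difference = 1674339058 - 1673692823 = 646235 seconds
In hours: 646235 / 3600 ≈ 179.5
In days: 646235 / 86400 ≈ 7.48

646235 seconds (179.5 hours / 7.48 days)


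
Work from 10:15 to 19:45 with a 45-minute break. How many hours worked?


8h 45m (525 minutes)

Total time = (19×60+45) - (10×60+15)
= 1185 - 615 = 570 min
Minus break: 570 - 45 = 525 min
= 8h 45m


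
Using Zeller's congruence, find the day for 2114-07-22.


Sunday

Zeller's congruence:
q=22, m=7, k=14, j=21
h = (22 + ⌊13×8/5⌋ + 14 + ⌊14/4⌋ + ⌊21/4⌋ - 2×21) mod 7
= (22 + 20 + 14 + 3 + 5 - 42) mod 7
= 22 mod 7 = 1
h=1 → Sunday


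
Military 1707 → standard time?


Hour: 17
17 - 12 = 5 → PM

5:07 PM


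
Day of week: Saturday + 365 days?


Start: Saturday (index 5)
(5 + 365) mod 7
= 370 mod 7
= 6
Index 6 → Sunday

Sunday


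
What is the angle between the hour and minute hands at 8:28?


Hour hand = 8×30 + 28×0.5 = 254.0°
Minute hand = 28×6 = 168°
Difference = |254.0 - 168| = 86.0°

86.0°


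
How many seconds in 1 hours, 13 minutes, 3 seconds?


4383 seconds

Hours: 1 × 3600 = 3600
Minutes: 13 × 60 = 780
Seconds: 3
Total = 3600 + 780 + 3 = 4383


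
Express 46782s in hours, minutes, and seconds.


Hours: 46782 ÷ 3600 = 12 remainder 3582
Minutes: 3582 ÷ 60 = 59 remainder 42
Seconds: 42

12h 59m 42s


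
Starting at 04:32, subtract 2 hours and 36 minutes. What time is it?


Start: 272 minutes from midnight
Subtract: 156 minutes
Remaining: 272 - 156 = 116
Hours: 1, Minutes: 56

01:56


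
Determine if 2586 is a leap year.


Rules: divisible by 4 AND (not by 100 OR by 400)
2586 ÷ 4 = 646 remainder 2 → not divisible by 4
Not divisible by 4 → not a leap year

No


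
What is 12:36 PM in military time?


Input: 12:36 PM
12 PM → 12 (noon)

12:36


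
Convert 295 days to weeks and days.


Weeks: 295 ÷ 7 = 42 remainder 1

42 weeks 1 days


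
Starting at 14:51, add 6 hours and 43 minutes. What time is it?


Start: 891 minutes from midnight
Add: 403 minutes
Total: 1294 minutes
Hours: 1294 ÷ 60 = 21 remainder 34

21:34


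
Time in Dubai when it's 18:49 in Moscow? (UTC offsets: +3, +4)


Time difference = UTC+4 - UTC+3 = +1 hours
New hour = (18 + 1) mod 24
= 19 mod 24 = 19
Minutes unchanged → 19:49

19:49


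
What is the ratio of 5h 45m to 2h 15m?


Duration 1: 345 minutes
Duration 2: 135 minutes
Ratio = 345:135
GCD = 15
Simplified = 23:9
As a decimal: 23/9 ≈ 2.56

23:9 (2.56)


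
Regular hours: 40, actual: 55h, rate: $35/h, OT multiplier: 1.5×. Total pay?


$2187.50

Regular: 40h × $35 = $1400.00
Overtime: 55 - 40 = 15h
OT pay: 15h × $35 × 1.5 = $787.50
Total = $1400.00 + $787.50 = $2187.50


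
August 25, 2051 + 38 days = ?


October 2, 2051

Start: August 25, 2051
Add 38 days
August 25 → September 1: 31 - 25 + 1 = 7 days (38 - 7 = 31 left)
September 1 → October 1: 30 - 1 + 1 = 30 days (31 - 30 = 1 left)
October 1 + 1 = October 2, 2051


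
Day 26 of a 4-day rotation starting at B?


Shifts: A, B, C, D
Start: B (index 1)
Day 26: (1 + 26 - 1) mod 4
= 26 mod 4
= 2
Index 2 → shift C

Shift C


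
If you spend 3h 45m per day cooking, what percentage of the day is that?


Time: 225 minutes
Day: 1440 minutes
Percentage = (225/1440) × 100 ≈ 15.6%

15.6%


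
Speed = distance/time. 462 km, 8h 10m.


Distance: 462 km
Time: 8h 10m = 490 min = 490/60 = 49/6 hours
Speed = 462 ÷ (49/6) = 462 × 6 / 49 = 2772/49 ≈ 56.6 km/h

56.6 km/h


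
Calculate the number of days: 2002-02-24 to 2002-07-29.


From February 24, 2002 to July 29, 2002
Rest of February 2002: 28 - 24 = 4
Full months: March 31, April 30, May 31, June 30
Days into July 2002: 29
Total = 4 + 31 + 30 + 31 + 30 + 29 = 155 days

155 days


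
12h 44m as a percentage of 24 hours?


0.5306 (53.06%)

Total minutes: 12×60 + 44 = 764
Day = 24×60 = 1440 minutes
Fraction = 764/1440 ≈ 0.5306
As a percentage: 764/1440 × 100 ≈ 53.06%


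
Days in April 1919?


30 days

Month: April (month 4)
April has 30 days


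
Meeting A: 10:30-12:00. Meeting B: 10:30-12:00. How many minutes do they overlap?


90 minutes

Meeting A: 630-720 (in minutes from midnight)
Meeting B: 630-720
Overlap start = max(630, 630) = 630
Overlap end = min(720, 720) = 720
Overlap = max(0, 720 - 630) = 90 min


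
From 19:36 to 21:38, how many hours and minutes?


End time in minutes: 21×60 + 38 = 1298
Start time in minutes: 19×60 + 36 = 1176
Difference = 1298 - 1176 = 122 minutes
= 2 hours 2 minutes

2h 2m


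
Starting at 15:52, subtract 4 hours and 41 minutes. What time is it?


Start: 952 minutes from midnight
Subtract: 281 minutes
Remaining: 952 - 281 = 671
Hours: 11, Minutes: 11

11:11


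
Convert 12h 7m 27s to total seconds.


Hours: 12 × 3600 = 43200
Minutes: 7 × 60 = 420
Seconds: 27
Total = 43200 + 420 + 27 = 43647

43647 seconds


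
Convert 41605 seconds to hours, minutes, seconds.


11h 33m 25s

Hours: 41605 ÷ 3600 = 11 remainder 2005
Minutes: 2005 ÷ 60 = 33 remainder 25
Seconds: 25


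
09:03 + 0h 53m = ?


09:56

Start: 543 minutes from midnight
Add: 53 minutes
Total: 596 minutes
Hours: 596 ÷ 60 = 9 remainder 56


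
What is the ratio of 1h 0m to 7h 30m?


2:15 (0.13)

Duration 1: 60 minutes
Duration 2: 450 minutes
Ratio = 60:450
GCD = 30
Simplified = 2:15
As a decimal: 2/15 ≈ 0.13


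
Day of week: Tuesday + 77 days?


Tuesday

Start: Tuesday (index 1)
(1 + 77) mod 7
= 78 mod 7
= 1
Index 1 → Tuesday


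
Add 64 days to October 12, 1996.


Start: October 12, 1996
Add 64 days
October 12 → November 1: 31 - 12 + 1 = 20 days (64 - 20 = 44 left)
November 1 → December 1: 30 - 1 + 1 = 30 days (44 - 30 = 14 left)
December 1 + 14 = December 15, 1996

December 15, 1996


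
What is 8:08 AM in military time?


Input: 8:08 AM
AM hour stays: 8

08:08


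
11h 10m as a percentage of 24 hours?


0.4653 (46.53%)

Total minutes: 11×60 + 10 = 670
Day = 24×60 = 1440 minutes
Fraction = 670/1440 ≈ 0.4653
As a percentage: 670/1440 × 100 ≈ 46.53%


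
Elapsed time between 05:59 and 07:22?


End time in minutes: 7×60 + 22 = 442
Start time in minutes: 5×60 + 59 = 359
Difference = 442 - 359 = 83 minutes
= 1 hours 23 minutes

1h 23m


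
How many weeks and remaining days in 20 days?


2 weeks 6 days

Weeks: 20 ÷ 7 = 2 remainder 6


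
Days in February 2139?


28 days

Month: February (month 2)
February: 28 or 29 (leap year)
2139 leap year? No


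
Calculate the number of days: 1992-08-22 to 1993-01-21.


152 days

From August 22, 1992 to January 21, 1993
Rest of August 1992: 31 - 22 = 9
Full months: September 30, October 31, November 30, December 31
Days into January 1993: 21
Total = 9 + 30 + 31 + 30 + 31 + 21 = 152 days


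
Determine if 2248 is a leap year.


Rules: divisible by 4 AND (not by 100 OR by 400)
2248 ÷ 4 = 562 exactly → divisible by 4
2248 ÷ 100 = 22 remainder 48 → not divisible by 100
Divisible by 4 but not by 100 → leap year

Yes


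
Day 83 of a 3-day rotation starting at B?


Shift C

Shifts: A, B, C
Start: B (index 1)
Day 83: (1 + 83 - 1) mod 3
= 83 mod 3
= 2
Index 2 → shift C


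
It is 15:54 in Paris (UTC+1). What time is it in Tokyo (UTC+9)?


23:54

Time difference = UTC+9 - UTC+1 = +8 hours
New hour = (15 + 8) mod 24
= 23 mod 24 = 23
Minutes unchanged → 23:54


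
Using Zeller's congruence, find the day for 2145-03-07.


Zeller's congruence:
q=7, m=3, k=45, j=21
h = (7 + ⌊13×4/5⌋ + 45 + ⌊45/4⌋ + ⌊21/4⌋ - 2×21) mod 7
= (7 + 10 + 45 + 11 + 5 - 42) mod 7
= 36 mod 7 = 1
h=1 → Sunday

Sunday


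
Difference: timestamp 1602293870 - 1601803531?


490339 seconds (136.2 hours / 5.68 days)

Difference = 1602293870 - 1601803531 = 490339 seconds
In hours: 490339 / 3600 ≈ 136.2
In days: 490339 / 86400 ≈ 5.68


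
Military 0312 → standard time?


3:12 AM

Hour: 3
3 < 12 → AM


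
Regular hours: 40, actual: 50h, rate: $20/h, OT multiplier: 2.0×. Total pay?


$1200.00

Regular: 40h × $20 = $800.00
Overtime: 50 - 40 = 10h
OT pay: 10h × $20 × 2.0 = $400.00
Total = $800.00 + $400.00 = $1200.00


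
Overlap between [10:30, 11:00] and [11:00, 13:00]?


0 minutes

Meeting A: 630-660 (in minutes from midnight)
Meeting B: 660-780
Overlap start = max(630, 660) = 660
Overlap end = min(660, 780) = 660
Overlap = max(0, 660 - 660) = 0 min


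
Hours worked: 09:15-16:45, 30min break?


Total time = (16×60+45) - (9×60+15)
= 1005 - 555 = 450 min
Minus break: 450 - 30 = 420 min
= 7h 0m

7h 0m (420 minutes)


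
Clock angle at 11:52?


44.0°

Hour hand = 11×30 + 52×0.5 = 356.0°
Minute hand = 52×6 = 312°
Difference = |356.0 - 312| = 44.0°


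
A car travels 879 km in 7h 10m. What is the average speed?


122.7 km/h

Distance: 879 km
Time: 7h 10m = 430 min = 430/60 = 43/6 hours
Speed = 879 ÷ (43/6) = 879 × 6 / 43 = 5274/43 ≈ 122.7 km/h


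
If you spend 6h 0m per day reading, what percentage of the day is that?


25.0%

Time: 360 minutes
Day: 1440 minutes
Percentage = (360/1440) × 100 = 25.0%


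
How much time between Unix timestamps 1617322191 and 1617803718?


481527 seconds (133.8 hours / 5.57 days)

Difference = 1617803718 - 1617322191 = 481527 seconds
In hours: 481527 / 3600 ≈ 133.8
In days: 481527 / 86400 ≈ 5.57


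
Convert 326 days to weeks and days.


Weeks: 326 ÷ 7 = 46 remainder 4

46 weeks 4 days


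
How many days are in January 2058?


31 days

Month: January (month 1)
January has 31 days


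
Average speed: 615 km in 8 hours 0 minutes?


Distance: 615 km
Time: 8 hours
Speed = 615 / 8 ≈ 76.9 km/h

76.9 km/h


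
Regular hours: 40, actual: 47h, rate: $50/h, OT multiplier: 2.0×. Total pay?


Regular: 40h × $50 = $2000.00
Overtime: 47 - 40 = 7h
OT pay: 7h × $50 × 2.0 = $700.00
Total = $2000.00 + $700.00 = $2700.00

$2700.00


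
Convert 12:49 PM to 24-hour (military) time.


12:49

Input: 12:49 PM
12 PM → 12 (noon)


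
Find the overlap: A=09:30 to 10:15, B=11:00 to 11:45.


0 minutes

Meeting A: 570-615 (in minutes from midnight)
Meeting B: 660-705
Overlap start = max(570, 660) = 660
Overlap end = min(615, 705) = 615
Overlap = max(0, 615 - 660) = 0 min


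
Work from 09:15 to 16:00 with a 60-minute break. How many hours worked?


Total time = (16×60+0) - (9×60+15)
= 960 - 555 = 405 min
Minus break: 405 - 60 = 345 min
= 5h 45m

5h 45m (345 minutes)


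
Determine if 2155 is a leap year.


Rules: divisible by 4 AND (not by 100 OR by 400)
2155 ÷ 4 = 538 remainder 3 → not divisible by 4
Not divisible by 4 → not a leap year

No


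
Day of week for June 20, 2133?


Saturday

Zeller's congruence:
q=20, m=6, k=33, j=21
h = (20 + ⌊13×7/5⌋ + 33 + ⌊33/4⌋ + ⌊21/4⌋ - 2×21) mod 7
= (20 + 18 + 33 + 8 + 5 - 42) mod 7
= 42 mod 7 = 0
h=0 → Saturday


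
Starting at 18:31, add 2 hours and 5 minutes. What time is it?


20:36

Start: 1111 minutes from midnight
Add: 125 minutes
Total: 1236 minutes
Hours: 1236 ÷ 60 = 20 remainder 36


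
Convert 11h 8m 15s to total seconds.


Hours: 11 × 3600 = 39600
Minutes: 8 × 60 = 480
Seconds: 15
Total = 39600 + 480 + 15 = 40095

40095 seconds


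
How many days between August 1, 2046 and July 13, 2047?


346 days

From August 1, 2046 to July 13, 2047
Rest of August 2046: 31 - 1 = 30
Full months: September 30, October 31, November 30, December 31, January 31, February 2047 28, March 31, April 30, May 31, June 30
Days into July 2047: 13
Total = 30 + 30 + 31 + 30 + 31 + 31 + 28 + 31 + 30 + 31 + 30 + 13 = 346 days


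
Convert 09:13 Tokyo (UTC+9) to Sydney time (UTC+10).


10:13

Time difference = UTC+10 - UTC+9 = +1 hours
New hour = (9 + 1) mod 24
= 10 mod 24 = 10
Minutes unchanged → 10:13


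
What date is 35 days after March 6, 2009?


Start: March 6, 2009
Add 35 days
March 6 → April 1: 31 - 6 + 1 = 26 days (35 - 26 = 9 left)
April 1 + 9 = April 10, 2009

April 10, 2009


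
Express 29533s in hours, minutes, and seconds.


8h 12m 13s

Hours: 29533 ÷ 3600 = 8 remainder 733
Minutes: 733 ÷ 60 = 12 remainder 13
Seconds: 13


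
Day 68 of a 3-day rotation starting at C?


Shift A

Shifts: A, B, C
Start: C (index 2)
Day 68: (2 + 68 - 1) mod 3
= 69 mod 3
= 0
Index 0 → shift A


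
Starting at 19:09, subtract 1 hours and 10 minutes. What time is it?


17:59

Start: 1149 minutes from midnight
Subtract: 70 minutes
Remaining: 1149 - 70 = 1079
Hours: 17, Minutes: 59


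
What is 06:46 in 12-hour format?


6:46 AM

Hour: 6
6 < 12 → AM


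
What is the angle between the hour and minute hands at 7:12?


144.0°

Hour hand = 7×30 + 12×0.5 = 216.0°
Minute hand = 12×6 = 72°
Difference = |216.0 - 72| = 144.0°


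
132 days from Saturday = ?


Start: Saturday (index 5)
(5 + 132) mod 7
= 137 mod 7
= 4
Index 4 → Friday

Friday


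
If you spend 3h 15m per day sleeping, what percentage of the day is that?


13.5%

Time: 195 minutes
Day: 1440 minutes
Percentage = (195/1440) × 100 ≈ 13.5%


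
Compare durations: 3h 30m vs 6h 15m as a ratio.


14:25 (0.56)

Duration 1: 210 minutes
Duration 2: 375 minutes
Ratio = 210:375
GCD = 15
Simplified = 14:25
As a decimal: 14/25 = 0.56


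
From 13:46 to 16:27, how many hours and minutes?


2h 41m

End time in minutes: 16×60 + 27 = 987
Start time in minutes: 13×60 + 46 = 826
Difference = 987 - 826 = 161 minutes
= 2 hours 41 minutes


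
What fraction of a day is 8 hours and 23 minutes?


Total minutes: 8×60 + 23 = 503
Day = 24×60 = 1440 minutes
Fraction = 503/1440 ≈ 0.3493
As a percentage: 503/1440 × 100 ≈ 34.93%

0.3493 (34.93%)


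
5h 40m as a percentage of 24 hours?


Total minutes: 5×60 + 40 = 340
Day = 24×60 = 1440 minutes
Fraction = 340/1440 ≈ 0.2361
As a percentage: 340/1440 × 100 ≈ 23.61%

0.2361 (23.61%)


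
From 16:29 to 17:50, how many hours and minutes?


1h 21m

End time in minutes: 17×60 + 50 = 1070
Start time in minutes: 16×60 + 29 = 989
Difference = 1070 - 989 = 81 minutes
= 1 hours 21 minutes


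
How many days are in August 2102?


Month: August (month 8)
August has 31 days

31 days


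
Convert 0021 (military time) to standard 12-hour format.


12:21 AM

Hour: 0
0 → 12 AM (midnight)


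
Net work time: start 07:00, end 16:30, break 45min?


Total time = (16×60+30) - (7×60+0)
= 990 - 420 = 570 min
Minus break: 570 - 45 = 525 min
= 8h 45m

8h 45m (525 minutes)


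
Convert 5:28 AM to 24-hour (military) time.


05:28

Input: 5:28 AM
AM hour stays: 5


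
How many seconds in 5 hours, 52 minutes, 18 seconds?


21138 seconds

Hours: 5 × 3600 = 18000
Minutes: 52 × 60 = 3120
Seconds: 18
Total = 18000 + 3120 + 18 = 21138


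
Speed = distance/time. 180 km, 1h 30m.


Distance: 180 km
Time: 1h 30m = 90 min = 90/60 = 3/2 hours
Speed = 180 ÷ (3/2) = 180 × 2 / 3 = 360/3 = 120.0 km/h

120.0 km/h


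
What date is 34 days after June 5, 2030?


July 9, 2030

Start: June 5, 2030
Add 34 days
June 5 → July 1: 30 - 5 + 1 = 26 days (34 - 26 = 8 left)
July 1 + 8 = July 9, 2030


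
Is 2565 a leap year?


Rules: divisible by 4 AND (not by 100 OR by 400)
2565 ÷ 4 = 641 remainder 1 → not divisible by 4
Not divisible by 4 → not a leap year

No


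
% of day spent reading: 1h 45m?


Time: 105 minutes
Day: 1440 minutes
Percentage = (105/1440) × 100 ≈ 7.3%

7.3%


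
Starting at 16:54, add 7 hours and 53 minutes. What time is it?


00:47 (next day)

Start: 1014 minutes from midnight
Add: 473 minutes
Total: 1487 minutes
Hours: 1487 ÷ 60 = 24 remainder 47
24 ≥ 24 → 24 - 24 = 0 (next day)


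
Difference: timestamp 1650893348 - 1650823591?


Difference = 1650893348 - 1650823591 = 69757 seconds
In hours: 69757 / 3600 ≈ 19.4
In days: 69757 / 86400 ≈ 0.81

69757 seconds (19.4 hours / 0.81 days)


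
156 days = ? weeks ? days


22 weeks 2 days

Weeks: 156 ÷ 7 = 22 remainder 2


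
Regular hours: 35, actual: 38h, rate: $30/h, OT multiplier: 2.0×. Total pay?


Regular: 35h × $30 = $1050.00
Overtime: 38 - 35 = 3h
OT pay: 3h × $30 × 2.0 = $180.00
Total = $1050.00 + $180.00 = $1230.00

$1230.00


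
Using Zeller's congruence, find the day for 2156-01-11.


Sunday

Zeller's congruence:
q=11, m=13, k=55, j=21
h = (11 + ⌊13×14/5⌋ + 55 + ⌊55/4⌋ + ⌊21/4⌋ - 2×21) mod 7
= (11 + 36 + 55 + 13 + 5 - 42) mod 7
= 78 mod 7 = 1
h=1 → Sunday


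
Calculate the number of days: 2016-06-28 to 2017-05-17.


From June 28, 2016 to May 17, 2017
Rest of June 2016: 30 - 28 = 2
Full months: July 31, August 31, September 30, October 31, November 30, December 31, January 31, February 2017 28, March 31, April 30
Days into May 2017: 17
Total = 2 + 31 + 31 + 30 + 31 + 30 + 31 + 31 + 28 + 31 + 30 + 17 = 323 days

323 days


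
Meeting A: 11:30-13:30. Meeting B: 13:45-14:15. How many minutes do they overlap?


Meeting A: 690-810 (in minutes from midnight)
Meeting B: 825-855
Overlap start = max(690, 825) = 825
Overlap end = min(810, 855) = 810
Overlap = max(0, 810 - 825) = 0 min

0 minutes


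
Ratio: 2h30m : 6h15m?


Duration 1: 150 minutes
Duration 2: 375 minutes
Ratio = 150:375
GCD = 75
Simplified = 2:5
As a decimal: 2/5 = 0.40

2:5 (0.40)


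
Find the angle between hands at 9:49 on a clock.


0.5°

Hour hand = 9×30 + 49×0.5 = 294.5°
Minute hand = 49×6 = 294°
Difference = |294.5 - 294| = 0.5°


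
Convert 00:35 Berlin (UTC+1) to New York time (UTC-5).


Time difference = UTC-5 - UTC+1 = -6 hours
New hour = (0 -6) mod 24
= -6 mod 24 = 18
Minutes unchanged → 18:35; -6 < 0 → previous day

18:35 (previous day)


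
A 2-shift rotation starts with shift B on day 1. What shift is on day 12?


Shift A

Shifts: A, B
Start: B (index 1)
Day 12: (1 + 12 - 1) mod 2
= 12 mod 2
= 0
Index 0 → shift A


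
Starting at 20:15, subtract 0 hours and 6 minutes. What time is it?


Start: 1215 minutes from midnight
Subtract: 6 minutes
Remaining: 1215 - 6 = 1209
Hours: 20, Minutes: 9

20:09


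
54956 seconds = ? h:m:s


15h 15m 56s

Hours: 54956 ÷ 3600 = 15 remainder 956
Minutes: 956 ÷ 60 = 15 remainder 56
Seconds: 56


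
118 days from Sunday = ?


Start: Sunday (index 6)
(6 + 118) mod 7
= 124 mod 7
= 5
Index 5 → Saturday

Saturday


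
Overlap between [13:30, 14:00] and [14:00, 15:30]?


Meeting A: 810-840 (in minutes from midnight)
Meeting B: 840-930
Overlap start = max(810, 840) = 840
Overlap end = min(840, 930) = 840
Overlap = max(0, 840 - 840) = 0 min

0 minutes


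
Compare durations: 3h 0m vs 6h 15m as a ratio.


12:25 (0.48)

Duration 1: 180 minutes
Duration 2: 375 minutes
Ratio = 180:375
GCD = 15
Simplified = 12:25
As a decimal: 12/25 = 0.48


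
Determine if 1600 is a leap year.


Yes

Rules: divisible by 4 AND (not by 100 OR by 400)
1600 ÷ 4 = 400 exactly → divisible by 4
1600 ÷ 100 = 16 exactly → divisible by 100
1600 ÷ 400 = 4 exactly → divisible by 400
Divisible by 400 → leap year


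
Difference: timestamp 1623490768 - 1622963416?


527352 seconds (146.5 hours / 6.10 days)

Difference = 1623490768 - 1622963416 = 527352 seconds
In hours: 527352 / 3600 ≈ 146.5
In days: 527352 / 86400 ≈ 6.10


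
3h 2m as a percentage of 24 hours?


Total minutes: 3×60 + 2 = 182
Day = 24×60 = 1440 minutes
Fraction = 182/1440 ≈ 0.1264
As a percentage: 182/1440 × 100 ≈ 12.64%

0.1264 (12.64%)


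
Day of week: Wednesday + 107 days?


Start: Wednesday (index 2)
(2 + 107) mod 7
= 109 mod 7
= 4
Index 4 → Friday

Friday


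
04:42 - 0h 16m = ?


Start: 282 minutes from midnight
Subtract: 16 minutes
Remaining: 282 - 16 = 266
Hours: 4, Minutes: 26

04:26


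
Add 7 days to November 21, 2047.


Start: November 21, 2047
Add 7 days
November 21 + 7 = November 28, 2047

November 28, 2047


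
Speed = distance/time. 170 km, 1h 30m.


113.3 km/h

Distance: 170 km
Time: 1h 30m = 90 min = 90/60 = 3/2 hours
Speed = 170 ÷ (3/2) = 170 × 2 / 3 = 340/3 ≈ 113.3 km/h


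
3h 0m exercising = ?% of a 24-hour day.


12.5%

Time: 180 minutes
Day: 1440 minutes
Percentage = (180/1440) × 100 = 12.5%


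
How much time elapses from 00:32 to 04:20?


3h 48m

End time in minutes: 4×60 + 20 = 260
Start time in minutes: 0×60 + 32 = 32
Difference = 260 - 32 = 228 minutes
= 3 hours 48 minutes


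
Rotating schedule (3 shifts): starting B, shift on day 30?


Shift A

Shifts: A, B, C
Start: B (index 1)
Day 30: (1 + 30 - 1) mod 3
= 30 mod 3
= 0
Index 0 → shift A


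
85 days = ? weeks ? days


Weeks: 85 ÷ 7 = 12 remainder 1

12 weeks 1 days


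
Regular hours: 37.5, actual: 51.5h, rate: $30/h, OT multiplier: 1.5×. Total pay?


Regular: 37.5h × $30 = $1125.00
Overtime: 51.5 - 37.5 = 14.0h
OT pay: 14.0h × $30 × 1.5 = $630.00
Total = $1125.00 + $630.00 = $1755.00

$1755.00


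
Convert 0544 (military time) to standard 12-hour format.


5:44 AM

Hour: 5
5 < 12 → AM


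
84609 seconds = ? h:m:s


Hours: 84609 ÷ 3600 = 23 remainder 1809
Minutes: 1809 ÷ 60 = 30 remainder 9
Seconds: 9

23h 30m 9s


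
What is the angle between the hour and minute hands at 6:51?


100.5°

Hour hand = 6×30 + 51×0.5 = 205.5°
Minute hand = 51×6 = 306°
Difference = |205.5 - 306| = 100.5°


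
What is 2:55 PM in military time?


14:55

Input: 2:55 PM
PM: 2 + 12 = 14


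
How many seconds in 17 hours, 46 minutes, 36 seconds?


Hours: 17 × 3600 = 61200
Minutes: 46 × 60 = 2760
Seconds: 36
Total = 61200 + 2760 + 36 = 63996

63996 seconds


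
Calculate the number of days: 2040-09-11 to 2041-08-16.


From September 11, 2040 to August 16, 2041
Rest of September 2040: 30 - 11 = 19
Full months: October 31, November 30, December 31, January 31, February 2041 28, March 31, April 30, May 31, June 30, July 31
Days into August 2041: 16
Total = 19 + 31 + 30 + 31 + 31 + 28 + 31 + 30 + 31 + 30 + 31 + 16 = 339 days

339 days


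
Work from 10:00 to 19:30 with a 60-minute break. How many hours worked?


8h 30m (510 minutes)

Total time = (19×60+30) - (10×60+0)
= 1170 - 600 = 570 min
Minus break: 570 - 60 = 510 min
= 8h 30m


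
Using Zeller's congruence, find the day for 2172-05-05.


Tuesday

Zeller's congruence:
q=5, m=5, k=72, j=21
h = (5 + ⌊13×6/5⌋ + 72 + ⌊72/4⌋ + ⌊21/4⌋ - 2×21) mod 7
= (5 + 15 + 72 + 18 + 5 - 42) mod 7
= 73 mod 7 = 3
h=3 → Tuesday


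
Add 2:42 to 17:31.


20:13

Start: 1051 minutes from midnight
Add: 162 minutes
Total: 1213 minutes
Hours: 1213 ÷ 60 = 20 remainder 13


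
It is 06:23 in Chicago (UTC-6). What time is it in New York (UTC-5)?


07:23

Time difference = UTC-5 - UTC-6 = +1 hours
New hour = (6 + 1) mod 24
= 7 mod 24 = 7
Minutes unchanged → 07:23


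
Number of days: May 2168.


Month: May (month 5)
May has 31 days

31 days


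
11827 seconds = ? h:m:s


Hours: 11827 ÷ 3600 = 3 remainder 1027
Minutes: 1027 ÷ 60 = 17 remainder 7
Seconds: 7

3h 17m 7s


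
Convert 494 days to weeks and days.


Weeks: 494 ÷ 7 = 70 remainder 4

70 weeks 4 days


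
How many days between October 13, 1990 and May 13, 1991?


212 days

From October 13, 1990 to May 13, 1991
Rest of October 1990: 31 - 13 = 18
Full months: November 30, December 31, January 31, February 1991 28, March 31, April 30
Days into May 1991: 13
Total = 18 + 30 + 31 + 31 + 28 + 31 + 30 + 13 = 212 days


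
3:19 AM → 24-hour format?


03:19

Input: 3:19 AM
AM hour stays: 3


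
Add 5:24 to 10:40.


Start: 640 minutes from midnight
Add: 324 minutes
Total: 964 minutes
Hours: 964 ÷ 60 = 16 remainder 4

16:04


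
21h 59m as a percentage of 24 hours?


Total minutes: 21×60 + 59 = 1319
Day = 24×60 = 1440 minutes
Fraction = 1319/1440 ≈ 0.9160
As a percentage: 1319/1440 × 100 ≈ 91.60%

0.9160 (91.60%)


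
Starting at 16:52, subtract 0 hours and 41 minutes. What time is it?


Start: 1012 minutes from midnight
Subtract: 41 minutes
Remaining: 1012 - 41 = 971
Hours: 16, Minutes: 11

16:11


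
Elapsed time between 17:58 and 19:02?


End time in minutes: 19×60 + 2 = 1142
Start time in minutes: 17×60 + 58 = 1078
Difference = 1142 - 1078 = 64 minutes
= 1 hours 4 minutes

1h 4m


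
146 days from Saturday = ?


Start: Saturday (index 5)
(5 + 146) mod 7
= 151 mod 7
= 4
Index 4 → Friday

Friday


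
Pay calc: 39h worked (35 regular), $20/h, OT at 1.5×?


Regular: 35h × $20 = $700.00
Overtime: 39 - 35 = 4h
OT pay: 4h × $20 × 1.5 = $120.00
Total = $700.00 + $120.00 = $820.00

$820.00


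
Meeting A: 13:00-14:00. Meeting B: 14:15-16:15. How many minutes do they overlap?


Meeting A: 780-840 (in minutes from midnight)
Meeting B: 855-975
Overlap start = max(780, 855) = 855
Overlap end = min(840, 975) = 840
Overlap = max(0, 840 - 855) = 0 min

0 minutes


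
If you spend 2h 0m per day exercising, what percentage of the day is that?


8.3%

Time: 120 minutes
Day: 1440 minutes
Percentage = (120/1440) × 100 ≈ 8.3%


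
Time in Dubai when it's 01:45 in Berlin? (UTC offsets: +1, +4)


04:45

Time difference = UTC+4 - UTC+1 = +3 hours
New hour = (1 + 3) mod 24
= 4 mod 24 = 4
Minutes unchanged → 04:45


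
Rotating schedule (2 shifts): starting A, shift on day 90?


Shifts: A, B
Start: A (index 0)
Day 90: (0 + 90 - 1) mod 2
= 89 mod 2
= 1
Index 1 → shift B

Shift B


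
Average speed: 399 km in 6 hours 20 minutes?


63.0 km/h

Distance: 399 km
Time: 6h 20m = 380 min = 380/60 = 19/3 hours
Speed = 399 ÷ (19/3) = 399 × 3 / 19 = 1197/19 = 63.0 km/h


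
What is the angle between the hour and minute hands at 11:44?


88.0°

Hour hand = 11×30 + 44×0.5 = 352.0°
Minute hand = 44×6 = 264°
Difference = |352.0 - 264| = 88.0°


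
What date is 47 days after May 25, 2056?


Start: May 25, 2056
Add 47 days
May 25 → June 1: 31 - 25 + 1 = 7 days (47 - 7 = 40 left)
June 1 → July 1: 30 - 1 + 1 = 30 days (40 - 30 = 10 left)
July 1 + 10 = July 11, 2056

July 11, 2056


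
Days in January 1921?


Month: January (month 1)
January has 31 days

31 days


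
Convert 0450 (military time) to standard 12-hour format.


4:50 AM

Hour: 4
4 < 12 → AM


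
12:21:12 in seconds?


Hours: 12 × 3600 = 43200
Minutes: 21 × 60 = 1260
Seconds: 12
Total = 43200 + 1260 + 12 = 44472

44472 seconds


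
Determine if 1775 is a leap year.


No

Rules: divisible by 4 AND (not by 100 OR by 400)
1775 ÷ 4 = 443 remainder 3 → not divisible by 4
Not divisible by 4 → not a leap year


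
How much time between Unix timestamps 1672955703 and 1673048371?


Difference = 1673048371 - 1672955703 = 92668 seconds
In hours: 92668 / 3600 ≈ 25.7
In days: 92668 / 86400 ≈ 1.07

92668 seconds (25.7 hours / 1.07 days)


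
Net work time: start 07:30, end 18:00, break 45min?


Total time = (18×60+0) - (7×60+30)
= 1080 - 450 = 630 min
Minus break: 630 - 45 = 585 min
= 9h 45m

9h 45m (585 minutes)


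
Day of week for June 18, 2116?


Thursday

Zeller's congruence:
q=18, m=6, k=16, j=21
h = (18 + ⌊13×7/5⌋ + 16 + ⌊16/4⌋ + ⌊21/4⌋ - 2×21) mod 7
= (18 + 18 + 16 + 4 + 5 - 42) mod 7
= 19 mod 7 = 5
h=5 → Thursday


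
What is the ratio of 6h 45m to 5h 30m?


Duration 1: 405 minutes
Duration 2: 330 minutes
Ratio = 405:330
GCD = 15
Simplified = 27:22
As a decimal: 27/22 ≈ 1.23

27:22 (1.23)


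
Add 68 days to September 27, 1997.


December 4, 1997

Start: September 27, 1997
Add 68 days
September 27 → October 1: 30 - 27 + 1 = 4 days (68 - 4 = 64 left)
October 1 → November 1: 31 - 1 + 1 = 31 days (64 - 31 = 33 left)
November 1 → December 1: 30 - 1 + 1 = 30 days (33 - 30 = 3 left)
December 1 + 3 = December 4, 1997


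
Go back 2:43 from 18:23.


15:40

Start: 1103 minutes from midnight
Subtract: 163 minutes
Remaining: 1103 - 163 = 940
Hours: 15, Minutes: 40


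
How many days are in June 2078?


30 days

Month: June (month 6)
June has 30 days


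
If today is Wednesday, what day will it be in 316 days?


Start: Wednesday (index 2)
(2 + 316) mod 7
= 318 mod 7
= 3
Index 3 → Thursday

Thursday


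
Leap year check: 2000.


Rules: divisible by 4 AND (not by 100 OR by 400)
2000 ÷ 4 = 500 exactly → divisible by 4
2000 ÷ 100 = 20 exactly → divisible by 100
2000 ÷ 400 = 5 exactly → divisible by 400
Divisible by 400 → leap year

Yes


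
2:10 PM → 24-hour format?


14:10

Input: 2:10 PM
PM: 2 + 12 = 14


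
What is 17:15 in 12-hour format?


Hour: 17
17 - 12 = 5 → PM

5:15 PM


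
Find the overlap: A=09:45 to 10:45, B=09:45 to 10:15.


30 minutes

Meeting A: 585-645 (in minutes from midnight)
Meeting B: 585-615
Overlap start = max(585, 585) = 585
Overlap end = min(645, 615) = 615
Overlap = max(0, 615 - 585) = 30 min


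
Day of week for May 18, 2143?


Saturday

Zeller's congruence:
q=18, m=5, k=43, j=21
h = (18 + ⌊13×6/5⌋ + 43 + ⌊43/4⌋ + ⌊21/4⌋ - 2×21) mod 7
= (18 + 15 + 43 + 10 + 5 - 42) mod 7
= 49 mod 7 = 0
h=0 → Saturday


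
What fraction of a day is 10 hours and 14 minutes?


Total minutes: 10×60 + 14 = 614
Day = 24×60 = 1440 minutes
Fraction = 614/1440 ≈ 0.4264
As a percentage: 614/1440 × 100 ≈ 42.64%

0.4264 (42.64%)


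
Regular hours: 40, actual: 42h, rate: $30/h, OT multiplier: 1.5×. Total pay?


$1290.00

Regular: 40h × $30 = $1200.00
Overtime: 42 - 40 = 2h
OT pay: 2h × $30 × 1.5 = $90.00
Total = $1200.00 + $90.00 = $1290.00


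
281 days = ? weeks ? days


Weeks: 281 ÷ 7 = 40 remainder 1

40 weeks 1 days


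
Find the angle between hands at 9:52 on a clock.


Hour hand = 9×30 + 52×0.5 = 296.0°
Minute hand = 52×6 = 312°
Difference = |296.0 - 312| = 16.0°

16.0°


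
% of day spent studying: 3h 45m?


Time: 225 minutes
Day: 1440 minutes
Percentage = (225/1440) × 100 ≈ 15.6%

15.6%


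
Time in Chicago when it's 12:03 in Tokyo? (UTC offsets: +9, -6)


Time difference = UTC-6 - UTC+9 = -15 hours
New hour = (12 -15) mod 24
= -3 mod 24 = 21
Minutes unchanged → 21:03; -3 < 0 → previous day

21:03 (previous day)


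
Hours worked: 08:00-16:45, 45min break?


Total time = (16×60+45) - (8×60+0)
= 1005 - 480 = 525 min
Minus break: 525 - 45 = 480 min
= 8h 0m

8h 0m (480 minutes)


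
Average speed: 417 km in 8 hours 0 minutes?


52.1 km/h

Distance: 417 km
Time: 8 hours
Speed = 417 / 8 ≈ 52.1 km/h


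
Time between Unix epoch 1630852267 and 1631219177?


Difference = 1631219177 - 1630852267 = 366910 seconds
In hours: 366910 / 3600 ≈ 101.9
In days: 366910 / 86400 ≈ 4.25

366910 seconds (101.9 hours / 4.25 days)
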